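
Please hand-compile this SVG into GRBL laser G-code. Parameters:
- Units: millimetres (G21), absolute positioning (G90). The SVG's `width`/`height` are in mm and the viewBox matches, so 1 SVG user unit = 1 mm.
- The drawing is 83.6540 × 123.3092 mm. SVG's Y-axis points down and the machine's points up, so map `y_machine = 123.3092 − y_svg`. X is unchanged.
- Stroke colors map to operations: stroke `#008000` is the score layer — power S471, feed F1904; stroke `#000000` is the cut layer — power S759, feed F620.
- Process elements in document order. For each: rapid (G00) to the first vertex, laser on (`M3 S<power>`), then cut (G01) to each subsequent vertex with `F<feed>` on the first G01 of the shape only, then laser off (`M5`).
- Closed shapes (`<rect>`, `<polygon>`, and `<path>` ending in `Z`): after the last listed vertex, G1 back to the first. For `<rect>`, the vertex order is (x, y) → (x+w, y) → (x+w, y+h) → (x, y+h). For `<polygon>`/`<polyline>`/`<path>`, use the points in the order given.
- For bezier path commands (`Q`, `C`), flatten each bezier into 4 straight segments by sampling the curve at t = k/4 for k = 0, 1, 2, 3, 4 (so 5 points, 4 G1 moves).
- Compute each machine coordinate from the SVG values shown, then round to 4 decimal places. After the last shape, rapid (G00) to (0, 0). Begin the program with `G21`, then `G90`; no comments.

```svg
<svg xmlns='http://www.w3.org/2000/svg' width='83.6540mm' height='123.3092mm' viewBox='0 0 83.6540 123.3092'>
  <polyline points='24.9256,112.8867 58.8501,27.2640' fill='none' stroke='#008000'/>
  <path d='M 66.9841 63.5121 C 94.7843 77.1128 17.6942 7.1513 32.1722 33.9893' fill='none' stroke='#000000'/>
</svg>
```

Since the viewBox matches the mm dimensions, user units are millimetres directly. The only transform is the Y-flip y_m = 123.3092 − y_svg.

Shape 1 is a line segment drawn with `<polyline>`. Its stroke #008000 means score at S471, F1904. After flipping Y the toolpath is (24.9256,10.4225) → (58.8501,96.0452).

Shape 2 is a cubic bezier drawn with `<path>`. Its stroke #000000 means cut at S759, F620. After flipping Y the toolpath is (66.9841,59.7971) → (71.2370,62.4463) → (54.5740,79.5225) → (35.4131,94.1166) → (32.1722,89.3199).

G21
G90
G00 X24.9256 Y10.4225
M3 S471
G01 X58.8501 Y96.0452 F1904
M5
G00 X66.9841 Y59.7971
M3 S759
G01 X71.2370 Y62.4463 F620
G01 X54.5740 Y79.5225
G01 X35.4131 Y94.1166
G01 X32.1722 Y89.3199
M5
G00 X0.0000 Y0.0000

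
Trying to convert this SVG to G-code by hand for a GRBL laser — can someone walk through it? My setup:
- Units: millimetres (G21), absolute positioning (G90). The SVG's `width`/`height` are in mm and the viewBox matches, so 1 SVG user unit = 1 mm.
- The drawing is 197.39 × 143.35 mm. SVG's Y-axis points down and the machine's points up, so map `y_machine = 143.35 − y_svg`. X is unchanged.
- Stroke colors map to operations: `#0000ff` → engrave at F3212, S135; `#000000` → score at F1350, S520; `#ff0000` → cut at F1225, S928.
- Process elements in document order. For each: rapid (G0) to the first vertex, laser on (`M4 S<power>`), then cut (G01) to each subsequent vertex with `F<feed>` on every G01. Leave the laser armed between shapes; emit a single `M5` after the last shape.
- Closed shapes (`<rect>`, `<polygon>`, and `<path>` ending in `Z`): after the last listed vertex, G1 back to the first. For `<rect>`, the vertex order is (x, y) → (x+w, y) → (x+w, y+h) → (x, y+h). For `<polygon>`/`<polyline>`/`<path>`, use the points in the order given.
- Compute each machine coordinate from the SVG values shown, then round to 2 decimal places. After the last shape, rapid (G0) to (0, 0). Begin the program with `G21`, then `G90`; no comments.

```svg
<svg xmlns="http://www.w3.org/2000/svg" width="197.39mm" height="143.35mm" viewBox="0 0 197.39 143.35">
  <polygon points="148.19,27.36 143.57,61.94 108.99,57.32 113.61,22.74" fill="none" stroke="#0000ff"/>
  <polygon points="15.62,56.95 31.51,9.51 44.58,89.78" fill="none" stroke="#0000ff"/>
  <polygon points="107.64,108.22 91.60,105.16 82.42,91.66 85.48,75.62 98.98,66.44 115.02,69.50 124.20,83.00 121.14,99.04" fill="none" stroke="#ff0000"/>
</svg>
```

G21
G90
G0 X148.19 Y115.99
M4 S135
G01 X143.57 Y81.41 F3212
G01 X108.99 Y86.03 F3212
G01 X113.61 Y120.61 F3212
G01 X148.19 Y115.99 F3212
G0 X15.62 Y86.40
M4 S135
G01 X31.51 Y133.84 F3212
G01 X44.58 Y53.57 F3212
G01 X15.62 Y86.40 F3212
G0 X107.64 Y35.13
M4 S928
G01 X91.60 Y38.19 F1225
G01 X82.42 Y51.69 F1225
G01 X85.48 Y67.73 F1225
G01 X98.98 Y76.91 F1225
G01 X115.02 Y73.85 F1225
G01 X124.20 Y60.35 F1225
G01 X121.14 Y44.31 F1225
G01 X107.64 Y35.13 F1225
M5
G0 X0.00 Y0.00

viewBox `0 0 197.39 143.35` with mm width/height → 1 unit = 1 mm. Flip: y_m = 143.35 − y_svg.

**Shape 1** — `<polygon>` regular polygon, stroke `#0000ff` → engrave (S135, F3212). Machine vertices: (148.19,115.99) → (143.57,81.41) → (108.99,86.03) → (113.61,120.61) → (148.19,115.99). Closed: final G1 returns to the first vertex.

**Shape 2** — `<polygon>` closed polygon, stroke `#0000ff` → engrave (S135, F3212). Machine vertices: (15.62,86.40) → (31.51,133.84) → (44.58,53.57) → (15.62,86.40). Closed: final G1 returns to the first vertex.

**Shape 3** — `<polygon>` regular polygon, stroke `#ff0000` → cut (S928, F1225). Machine vertices: (107.64,35.13) → (91.60,38.19) → (82.42,51.69) → (85.48,67.73) → (98.98,76.91) → (115.02,73.85) → (124.20,60.35) → (121.14,44.31) → (107.64,35.13). Closed: final G1 returns to the first vertex.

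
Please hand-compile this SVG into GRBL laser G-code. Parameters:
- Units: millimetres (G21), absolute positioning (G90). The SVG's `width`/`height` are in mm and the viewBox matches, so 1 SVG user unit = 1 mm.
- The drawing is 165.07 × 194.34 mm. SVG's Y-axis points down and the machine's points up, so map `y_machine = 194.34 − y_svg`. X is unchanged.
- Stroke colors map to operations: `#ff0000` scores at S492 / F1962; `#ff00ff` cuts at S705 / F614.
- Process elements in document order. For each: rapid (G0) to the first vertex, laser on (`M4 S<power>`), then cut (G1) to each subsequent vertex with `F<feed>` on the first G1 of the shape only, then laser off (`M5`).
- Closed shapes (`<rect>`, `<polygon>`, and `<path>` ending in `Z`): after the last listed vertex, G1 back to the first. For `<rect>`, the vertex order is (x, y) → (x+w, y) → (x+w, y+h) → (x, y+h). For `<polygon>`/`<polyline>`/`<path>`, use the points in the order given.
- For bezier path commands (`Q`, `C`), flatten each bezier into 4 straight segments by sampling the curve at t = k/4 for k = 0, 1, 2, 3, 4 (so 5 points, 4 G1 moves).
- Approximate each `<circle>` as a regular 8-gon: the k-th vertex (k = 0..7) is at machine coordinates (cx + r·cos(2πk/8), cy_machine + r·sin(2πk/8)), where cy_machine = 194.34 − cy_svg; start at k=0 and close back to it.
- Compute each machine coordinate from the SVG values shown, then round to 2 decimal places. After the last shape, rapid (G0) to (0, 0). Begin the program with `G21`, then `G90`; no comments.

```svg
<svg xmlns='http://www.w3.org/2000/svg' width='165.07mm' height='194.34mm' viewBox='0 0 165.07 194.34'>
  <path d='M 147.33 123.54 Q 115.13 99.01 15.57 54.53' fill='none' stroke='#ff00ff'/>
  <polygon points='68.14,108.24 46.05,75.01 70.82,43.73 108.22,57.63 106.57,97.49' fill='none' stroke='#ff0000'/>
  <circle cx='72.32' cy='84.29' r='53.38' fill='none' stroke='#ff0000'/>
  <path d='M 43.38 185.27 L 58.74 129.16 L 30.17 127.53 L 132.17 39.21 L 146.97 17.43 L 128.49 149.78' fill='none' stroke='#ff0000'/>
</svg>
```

G21
G90
G0 X147.33 Y70.80
M4 S705
G1 X127.02 Y84.31 F614
G1 X98.29 Y100.32
G1 X61.14 Y118.82
G1 X15.57 Y139.81
M5
G0 X68.14 Y86.10
M4 S492
G1 X46.05 Y119.33 F1962
G1 X70.82 Y150.61
G1 X108.22 Y136.71
G1 X106.57 Y96.85
G1 X68.14 Y86.10
M5
G0 X125.70 Y110.05
M4 S492
G1 X110.07 Y147.80 F1962
G1 X72.32 Y163.43
G1 X34.57 Y147.80
G1 X18.94 Y110.05
G1 X34.57 Y72.30
G1 X72.32 Y56.67
G1 X110.07 Y72.30
G1 X125.70 Y110.05
M5
G0 X43.38 Y9.07
M4 S492
G1 X58.74 Y65.18 F1962
G1 X30.17 Y66.81
G1 X132.17 Y155.13
G1 X146.97 Y176.91
G1 X128.49 Y44.56
M5
G0 X0.00 Y0.00

1 u = 1 mm; y_m = 194.34 − y.

[1] `<path>` quadratic bezier, #ff00ff→cut S705 F614: (147.33,70.80) → (127.02,84.31) → (98.29,100.32) → (61.14,118.82) → (15.57,139.81)

[2] `<polygon>` regular polygon, #ff0000→score S492 F1962: (68.14,86.10) → (46.05,119.33) → (70.82,150.61) → (108.22,136.71) → (106.57,96.85) → (68.14,86.10) (closed)

[3] `<circle>` circle, #ff0000→score S492 F1962: (125.70,110.05) → (110.07,147.80) → (72.32,163.43) → (34.57,147.80) → (18.94,110.05) → (34.57,72.30) → (72.32,56.67) → (110.07,72.30) → (125.70,110.05) (closed)

[4] `<path>` open polyline, #ff0000→score S492 F1962: (43.38,9.07) → (58.74,65.18) → (30.17,66.81) → (132.17,155.13) → (146.97,176.91) → (128.49,44.56)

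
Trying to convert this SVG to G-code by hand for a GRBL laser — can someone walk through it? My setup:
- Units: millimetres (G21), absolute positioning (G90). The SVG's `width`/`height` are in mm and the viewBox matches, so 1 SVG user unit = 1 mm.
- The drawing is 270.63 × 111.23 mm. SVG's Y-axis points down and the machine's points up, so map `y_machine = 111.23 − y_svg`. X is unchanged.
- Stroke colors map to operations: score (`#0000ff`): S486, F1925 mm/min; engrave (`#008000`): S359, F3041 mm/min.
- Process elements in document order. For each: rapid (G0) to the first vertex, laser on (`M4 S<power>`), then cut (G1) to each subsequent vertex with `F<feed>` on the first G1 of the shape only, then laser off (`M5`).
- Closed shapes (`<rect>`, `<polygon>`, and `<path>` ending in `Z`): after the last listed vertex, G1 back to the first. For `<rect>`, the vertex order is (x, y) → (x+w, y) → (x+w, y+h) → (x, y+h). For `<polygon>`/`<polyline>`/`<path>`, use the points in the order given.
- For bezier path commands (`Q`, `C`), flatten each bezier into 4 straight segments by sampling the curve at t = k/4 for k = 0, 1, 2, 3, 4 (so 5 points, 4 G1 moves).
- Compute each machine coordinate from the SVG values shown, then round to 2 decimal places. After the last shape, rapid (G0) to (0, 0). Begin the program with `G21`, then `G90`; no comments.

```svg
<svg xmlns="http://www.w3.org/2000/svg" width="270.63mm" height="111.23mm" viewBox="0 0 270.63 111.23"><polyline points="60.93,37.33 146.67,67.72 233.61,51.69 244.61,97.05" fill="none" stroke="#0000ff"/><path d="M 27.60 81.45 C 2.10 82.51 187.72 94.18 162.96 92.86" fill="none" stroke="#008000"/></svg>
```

Since the viewBox matches the mm dimensions, user units are millimetres directly. The only transform is the Y-flip y_m = 111.23 − y_svg.

Shape 1 is a open polyline drawn with `<polyline>`. Its stroke #0000ff means score at S486, F1925. After flipping Y the toolpath is (60.93,73.90) → (146.67,43.51) → (233.61,59.54) → (244.61,14.18).

Shape 2 is a cubic bezier drawn with `<path>`. Its stroke #008000 means engrave at S359, F3041. After flipping Y the toolpath is (27.60,29.78) → (41.47,27.36) → (95.00,23.18) → (148.67,19.45) → (162.96,18.37).

G21
G90
G0 X60.93 Y73.90
M4 S486
G1 X146.67 Y43.51 F1925
G1 X233.61 Y59.54
G1 X244.61 Y14.18
M5
G0 X27.60 Y29.78
M4 S359
G1 X41.47 Y27.36 F3041
G1 X95.00 Y23.18
G1 X148.67 Y19.45
G1 X162.96 Y18.37
M5
G0 X0.00 Y0.00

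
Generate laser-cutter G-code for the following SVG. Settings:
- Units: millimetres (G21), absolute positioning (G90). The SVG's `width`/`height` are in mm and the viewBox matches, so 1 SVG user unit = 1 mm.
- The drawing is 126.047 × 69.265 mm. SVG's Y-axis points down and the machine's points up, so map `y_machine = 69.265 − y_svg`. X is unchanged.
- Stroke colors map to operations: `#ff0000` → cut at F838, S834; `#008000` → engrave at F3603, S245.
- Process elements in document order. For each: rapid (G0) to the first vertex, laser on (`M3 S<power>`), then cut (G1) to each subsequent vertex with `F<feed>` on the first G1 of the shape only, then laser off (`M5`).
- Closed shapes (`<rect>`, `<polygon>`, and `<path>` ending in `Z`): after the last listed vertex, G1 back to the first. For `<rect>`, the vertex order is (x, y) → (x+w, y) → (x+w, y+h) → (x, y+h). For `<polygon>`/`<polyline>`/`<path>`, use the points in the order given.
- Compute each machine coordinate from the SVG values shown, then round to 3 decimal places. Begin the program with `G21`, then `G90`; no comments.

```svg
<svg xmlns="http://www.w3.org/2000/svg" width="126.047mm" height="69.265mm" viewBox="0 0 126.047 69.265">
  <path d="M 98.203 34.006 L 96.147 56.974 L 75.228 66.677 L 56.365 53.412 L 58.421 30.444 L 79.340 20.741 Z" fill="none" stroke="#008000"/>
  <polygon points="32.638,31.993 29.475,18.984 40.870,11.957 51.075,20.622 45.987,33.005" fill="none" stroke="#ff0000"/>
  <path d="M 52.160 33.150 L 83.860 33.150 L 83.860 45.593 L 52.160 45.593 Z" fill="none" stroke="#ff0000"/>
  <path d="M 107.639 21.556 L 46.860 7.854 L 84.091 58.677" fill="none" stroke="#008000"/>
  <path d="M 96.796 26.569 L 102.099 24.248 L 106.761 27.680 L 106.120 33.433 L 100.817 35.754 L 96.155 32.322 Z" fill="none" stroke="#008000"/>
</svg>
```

G21
G90
G0 X98.203 Y35.259
M3 S245
G1 X96.147 Y12.291 F3603
G1 X75.228 Y2.588
G1 X56.365 Y15.853
G1 X58.421 Y38.821
G1 X79.340 Y48.524
G1 X98.203 Y35.259
M5
G0 X32.638 Y37.272
M3 S834
G1 X29.475 Y50.281 F838
G1 X40.870 Y57.308
G1 X51.075 Y48.643
G1 X45.987 Y36.260
G1 X32.638 Y37.272
M5
G0 X52.160 Y36.115
M3 S834
G1 X83.860 Y36.115 F838
G1 X83.860 Y23.672
G1 X52.160 Y23.672
G1 X52.160 Y36.115
M5
G0 X107.639 Y47.709
M3 S245
G1 X46.860 Y61.411 F3603
G1 X84.091 Y10.588
M5
G0 X96.796 Y42.696
M3 S245
G1 X102.099 Y45.017 F3603
G1 X106.761 Y41.585
G1 X106.120 Y35.832
G1 X100.817 Y33.511
G1 X96.155 Y36.943
G1 X96.796 Y42.696
M5

Since the viewBox matches the mm dimensions, user units are millimetres directly. The only transform is the Y-flip y_m = 69.265 − y_svg.

Shape 1 is a regular polygon drawn with `<path>`. Its stroke #008000 means engrave at S245, F3603. After flipping Y the toolpath is (98.203,35.259) → (96.147,12.291) → (75.228,2.588) → (56.365,15.853) → (58.421,38.821) → (79.340,48.524) → (98.203,35.259), returning to the start.

Shape 2 is a regular polygon drawn with `<polygon>`. Its stroke #ff0000 means cut at S834, F838. After flipping Y the toolpath is (32.638,37.272) → (29.475,50.281) → (40.870,57.308) → (51.075,48.643) → (45.987,36.260) → (32.638,37.272), returning to the start.

Shape 3 is a rectangle drawn with `<path>`. Its stroke #ff0000 means cut at S834, F838. After flipping Y the toolpath is (52.160,36.115) → (83.860,36.115) → (83.860,23.672) → (52.160,23.672) → (52.160,36.115), returning to the start.

Shape 4 is a open polyline drawn with `<path>`. Its stroke #008000 means engrave at S245, F3603. After flipping Y the toolpath is (107.639,47.709) → (46.860,61.411) → (84.091,10.588).

Shape 5 is a regular polygon drawn with `<path>`. Its stroke #008000 means engrave at S245, F3603. After flipping Y the toolpath is (96.796,42.696) → (102.099,45.017) → (106.761,41.585) → (106.120,35.832) → (100.817,33.511) → (96.155,36.943) → (96.796,42.696), returning to the start.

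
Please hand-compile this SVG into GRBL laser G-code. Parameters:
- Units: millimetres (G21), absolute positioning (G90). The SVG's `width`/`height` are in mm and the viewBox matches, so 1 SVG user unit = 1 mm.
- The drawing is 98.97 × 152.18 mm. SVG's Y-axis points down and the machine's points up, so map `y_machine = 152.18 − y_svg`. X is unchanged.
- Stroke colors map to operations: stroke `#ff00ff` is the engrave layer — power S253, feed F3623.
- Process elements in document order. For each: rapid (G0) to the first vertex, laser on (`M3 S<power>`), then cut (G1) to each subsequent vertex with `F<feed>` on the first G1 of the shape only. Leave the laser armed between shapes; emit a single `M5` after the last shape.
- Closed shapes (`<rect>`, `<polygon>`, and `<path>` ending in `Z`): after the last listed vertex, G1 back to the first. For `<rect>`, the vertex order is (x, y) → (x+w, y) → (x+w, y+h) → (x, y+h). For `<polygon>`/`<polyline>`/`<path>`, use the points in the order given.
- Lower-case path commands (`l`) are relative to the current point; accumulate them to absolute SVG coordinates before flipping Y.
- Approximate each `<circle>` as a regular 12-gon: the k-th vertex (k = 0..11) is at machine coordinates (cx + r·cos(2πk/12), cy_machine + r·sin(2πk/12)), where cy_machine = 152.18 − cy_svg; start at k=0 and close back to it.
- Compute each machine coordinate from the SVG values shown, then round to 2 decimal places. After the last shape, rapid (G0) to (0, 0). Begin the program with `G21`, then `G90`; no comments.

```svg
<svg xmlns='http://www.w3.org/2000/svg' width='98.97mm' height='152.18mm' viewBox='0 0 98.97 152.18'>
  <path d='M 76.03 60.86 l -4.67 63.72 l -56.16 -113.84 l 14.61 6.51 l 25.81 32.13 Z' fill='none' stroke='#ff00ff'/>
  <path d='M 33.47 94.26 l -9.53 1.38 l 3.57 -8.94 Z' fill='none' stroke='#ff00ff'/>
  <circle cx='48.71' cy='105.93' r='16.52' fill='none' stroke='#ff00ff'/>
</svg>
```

1 u = 1 mm; y_m = 152.18 − y.

[1] `<path>` closed polygon, #ff00ff→engrave S253 F3623: (76.03,91.32) → (71.36,27.60) → (15.20,141.44) → (29.81,134.93) → (55.62,102.80) → (76.03,91.32) (closed)

[2] `<path>` regular polygon, #ff00ff→engrave S253 F3623: (33.47,57.92) → (23.94,56.54) → (27.51,65.48) → (33.47,57.92) (closed)

[3] `<circle>` circle, #ff00ff→engrave S253 F3623: (65.23,46.25) → (63.02,54.51) → (56.97,60.56) → (48.71,62.77) → (40.45,60.56) → (34.40,54.51) → (32.19,46.25) → (34.40,37.99) → (40.45,31.94) → (48.71,29.73) → (56.97,31.94) → (63.02,37.99) → (65.23,46.25) (closed)

G21
G90
G0 X76.03 Y91.32
M3 S253
G1 X71.36 Y27.60 F3623
G1 X15.20 Y141.44
G1 X29.81 Y134.93
G1 X55.62 Y102.80
G1 X76.03 Y91.32
G0 X33.47 Y57.92
M3 S253
G1 X23.94 Y56.54 F3623
G1 X27.51 Y65.48
G1 X33.47 Y57.92
G0 X65.23 Y46.25
M3 S253
G1 X63.02 Y54.51 F3623
G1 X56.97 Y60.56
G1 X48.71 Y62.77
G1 X40.45 Y60.56
G1 X34.40 Y54.51
G1 X32.19 Y46.25
G1 X34.40 Y37.99
G1 X40.45 Y31.94
G1 X48.71 Y29.73
G1 X56.97 Y31.94
G1 X63.02 Y37.99
G1 X65.23 Y46.25
M5
G0 X0.00 Y0.00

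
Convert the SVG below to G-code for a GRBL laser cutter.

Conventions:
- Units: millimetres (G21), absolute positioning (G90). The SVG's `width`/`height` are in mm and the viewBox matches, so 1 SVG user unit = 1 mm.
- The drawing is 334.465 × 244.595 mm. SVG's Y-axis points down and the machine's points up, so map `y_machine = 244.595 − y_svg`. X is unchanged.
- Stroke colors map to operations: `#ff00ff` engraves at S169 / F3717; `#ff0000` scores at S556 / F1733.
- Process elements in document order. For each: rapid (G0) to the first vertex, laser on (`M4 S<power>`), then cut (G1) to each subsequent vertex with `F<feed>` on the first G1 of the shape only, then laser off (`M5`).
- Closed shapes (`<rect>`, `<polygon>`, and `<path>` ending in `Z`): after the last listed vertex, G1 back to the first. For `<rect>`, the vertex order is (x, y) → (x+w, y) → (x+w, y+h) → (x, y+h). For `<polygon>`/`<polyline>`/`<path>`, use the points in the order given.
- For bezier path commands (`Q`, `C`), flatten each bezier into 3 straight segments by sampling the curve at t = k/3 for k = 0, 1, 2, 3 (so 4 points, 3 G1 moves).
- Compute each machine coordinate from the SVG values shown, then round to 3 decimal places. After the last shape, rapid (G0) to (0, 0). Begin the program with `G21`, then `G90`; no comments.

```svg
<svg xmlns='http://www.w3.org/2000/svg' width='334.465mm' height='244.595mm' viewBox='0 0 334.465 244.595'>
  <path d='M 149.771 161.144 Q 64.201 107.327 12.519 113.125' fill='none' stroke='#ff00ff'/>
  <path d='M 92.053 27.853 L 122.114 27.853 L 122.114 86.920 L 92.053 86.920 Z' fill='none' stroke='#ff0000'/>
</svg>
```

1 u = 1 mm; y_m = 244.595 − y.

[1] `<path>` quadratic bezier, #ff00ff→engrave S169 F3717: (149.771,83.451) → (96.490,112.705) → (50.739,128.711) → (12.519,131.470)

[2] `<path>` rectangle, #ff0000→score S556 F1733: (92.053,216.742) → (122.114,216.742) → (122.114,157.675) → (92.053,157.675) → (92.053,216.742) (closed)

G21
G90
G0 X149.771 Y83.451
M4 S169
G1 X96.490 Y112.705 F3717
G1 X50.739 Y128.711
G1 X12.519 Y131.470
M5
G0 X92.053 Y216.742
M4 S556
G1 X122.114 Y216.742 F1733
G1 X122.114 Y157.675
G1 X92.053 Y157.675
G1 X92.053 Y216.742
M5
G0 X0.000 Y0.000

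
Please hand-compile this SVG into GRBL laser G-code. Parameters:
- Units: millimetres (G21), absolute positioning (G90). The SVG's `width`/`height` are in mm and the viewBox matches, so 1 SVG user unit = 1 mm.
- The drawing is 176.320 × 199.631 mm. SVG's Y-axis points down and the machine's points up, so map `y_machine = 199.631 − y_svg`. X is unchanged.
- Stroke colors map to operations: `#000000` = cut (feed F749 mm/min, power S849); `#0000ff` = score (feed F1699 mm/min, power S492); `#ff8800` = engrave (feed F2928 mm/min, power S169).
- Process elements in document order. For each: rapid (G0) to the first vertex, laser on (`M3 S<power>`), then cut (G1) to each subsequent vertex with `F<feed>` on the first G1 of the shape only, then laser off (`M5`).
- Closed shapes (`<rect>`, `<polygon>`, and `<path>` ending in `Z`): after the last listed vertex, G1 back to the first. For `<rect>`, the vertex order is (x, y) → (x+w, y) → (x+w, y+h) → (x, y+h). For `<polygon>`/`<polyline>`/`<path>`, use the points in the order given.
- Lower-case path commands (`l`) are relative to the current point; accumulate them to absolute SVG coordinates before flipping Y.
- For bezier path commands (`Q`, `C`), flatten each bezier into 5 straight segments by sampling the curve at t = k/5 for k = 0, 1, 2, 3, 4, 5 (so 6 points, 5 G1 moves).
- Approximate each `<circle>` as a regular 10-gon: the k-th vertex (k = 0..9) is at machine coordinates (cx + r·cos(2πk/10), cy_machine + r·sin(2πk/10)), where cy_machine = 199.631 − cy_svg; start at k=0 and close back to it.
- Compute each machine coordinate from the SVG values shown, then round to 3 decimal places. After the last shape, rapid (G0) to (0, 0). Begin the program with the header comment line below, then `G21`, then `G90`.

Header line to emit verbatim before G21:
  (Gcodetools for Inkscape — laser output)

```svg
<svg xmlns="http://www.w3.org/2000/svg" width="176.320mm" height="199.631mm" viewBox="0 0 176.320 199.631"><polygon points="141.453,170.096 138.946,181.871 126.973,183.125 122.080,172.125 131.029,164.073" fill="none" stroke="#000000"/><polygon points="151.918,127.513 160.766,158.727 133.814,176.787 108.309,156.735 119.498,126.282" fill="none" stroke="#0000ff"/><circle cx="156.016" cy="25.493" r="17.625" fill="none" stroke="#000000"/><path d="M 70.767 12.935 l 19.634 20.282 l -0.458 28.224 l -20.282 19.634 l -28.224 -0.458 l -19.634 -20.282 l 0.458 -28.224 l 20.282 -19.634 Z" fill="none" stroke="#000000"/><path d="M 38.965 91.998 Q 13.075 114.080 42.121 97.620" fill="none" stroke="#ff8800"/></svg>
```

Since the viewBox matches the mm dimensions, user units are millimetres directly. The only transform is the Y-flip y_m = 199.631 − y_svg.

Shape 1 is a regular polygon drawn with `<polygon>`. Its stroke #000000 means cut at S849, F749. After flipping Y the toolpath is (141.453,29.535) → (138.946,17.760) → (126.973,16.506) → (122.080,27.506) → (131.029,35.558) → (141.453,29.535), returning to the start.

Shape 2 is a regular polygon drawn with `<polygon>`. Its stroke #0000ff means score at S492, F1699. After flipping Y the toolpath is (151.918,72.118) → (160.766,40.904) → (133.814,22.844) → (108.309,42.896) → (119.498,73.349) → (151.918,72.118), returning to the start.

Shape 3 is a circle drawn with `<circle>`. Its stroke #000000 means cut at S849, F749. After flipping Y the toolpath is (173.641,174.138) → (170.275,184.498) → (161.462,190.900) → (150.570,190.900) → (141.757,184.498) → (138.391,174.138) → (141.757,163.778) → (150.570,157.376) → (161.462,157.376) → (170.275,163.778) → (173.641,174.138), returning to the start.

Shape 4 is a regular polygon drawn with `<path>`. Its stroke #000000 means cut at S849, F749. After flipping Y the toolpath is (70.767,186.696) → (90.401,166.414) → (89.943,138.190) → (69.661,118.556) → (41.437,119.014) → (21.803,139.296) → (22.261,167.520) → (42.543,187.154) → (70.767,186.696), returning to the start.

Shape 5 is a quadratic bezier drawn with `<path>`. Its stroke #ff8800 means engrave at S169, F2928. After flipping Y the toolpath is (38.965,107.633) → (30.806,100.342) → (27.043,96.134) → (27.674,95.010) → (32.700,96.969) → (42.121,102.011).

(Gcodetools for Inkscape — laser output)
G21
G90
G0 X141.453 Y29.535
M3 S849
G1 X138.946 Y17.760 F749
G1 X126.973 Y16.506
G1 X122.080 Y27.506
G1 X131.029 Y35.558
G1 X141.453 Y29.535
M5
G0 X151.918 Y72.118
M3 S492
G1 X160.766 Y40.904 F1699
G1 X133.814 Y22.844
G1 X108.309 Y42.896
G1 X119.498 Y73.349
G1 X151.918 Y72.118
M5
G0 X173.641 Y174.138
M3 S849
G1 X170.275 Y184.498 F749
G1 X161.462 Y190.900
G1 X150.570 Y190.900
G1 X141.757 Y184.498
G1 X138.391 Y174.138
G1 X141.757 Y163.778
G1 X150.570 Y157.376
G1 X161.462 Y157.376
G1 X170.275 Y163.778
G1 X173.641 Y174.138
M5
G0 X70.767 Y186.696
M3 S849
G1 X90.401 Y166.414 F749
G1 X89.943 Y138.190
G1 X69.661 Y118.556
G1 X41.437 Y119.014
G1 X21.803 Y139.296
G1 X22.261 Y167.520
G1 X42.543 Y187.154
G1 X70.767 Y186.696
M5
G0 X38.965 Y107.633
M3 S169
G1 X30.806 Y100.342 F2928
G1 X27.043 Y96.134
G1 X27.674 Y95.010
G1 X32.700 Y96.969
G1 X42.121 Y102.011
M5
G0 X0.000 Y0.000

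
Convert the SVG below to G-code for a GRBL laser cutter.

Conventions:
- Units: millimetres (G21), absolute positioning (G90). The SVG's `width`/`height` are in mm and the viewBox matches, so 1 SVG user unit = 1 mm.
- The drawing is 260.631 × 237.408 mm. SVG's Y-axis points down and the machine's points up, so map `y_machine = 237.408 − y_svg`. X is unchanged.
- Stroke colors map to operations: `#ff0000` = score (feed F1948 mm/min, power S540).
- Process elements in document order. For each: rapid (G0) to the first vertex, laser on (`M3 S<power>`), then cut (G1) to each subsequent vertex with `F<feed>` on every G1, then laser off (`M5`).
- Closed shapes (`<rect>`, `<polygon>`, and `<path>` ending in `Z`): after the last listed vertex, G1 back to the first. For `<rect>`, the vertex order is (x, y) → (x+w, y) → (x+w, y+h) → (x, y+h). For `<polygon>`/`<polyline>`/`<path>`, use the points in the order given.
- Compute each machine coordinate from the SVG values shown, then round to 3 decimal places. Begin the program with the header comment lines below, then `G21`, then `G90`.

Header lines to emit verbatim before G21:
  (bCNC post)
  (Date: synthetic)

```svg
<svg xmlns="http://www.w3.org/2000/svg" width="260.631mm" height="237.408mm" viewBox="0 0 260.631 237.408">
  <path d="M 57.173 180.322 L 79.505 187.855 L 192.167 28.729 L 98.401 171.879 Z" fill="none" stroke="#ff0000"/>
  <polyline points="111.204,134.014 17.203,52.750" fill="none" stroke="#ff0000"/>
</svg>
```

(bCNC post)
(Date: synthetic)
G21
G90
G0 X57.173 Y57.086
M3 S540
G1 X79.505 Y49.553 F1948
G1 X192.167 Y208.679 F1948
G1 X98.401 Y65.529 F1948
G1 X57.173 Y57.086 F1948
M5
G0 X111.204 Y103.394
M3 S540
G1 X17.203 Y184.658 F1948
M5

viewBox `0 0 260.631 237.408` with mm width/height → 1 unit = 1 mm. Flip: y_m = 237.408 − y_svg.

**Shape 1** — `<path>` closed polygon, stroke `#ff0000` → score (S540, F1948). Machine vertices: (57.173,57.086) → (79.505,49.553) → (192.167,208.679) → (98.401,65.529) → (57.173,57.086). Closed: final G1 returns to the first vertex.

**Shape 2** — `<polyline>` line segment, stroke `#ff0000` → score (S540, F1948). Machine vertices: (111.204,103.394) → (17.203,184.658). Open path.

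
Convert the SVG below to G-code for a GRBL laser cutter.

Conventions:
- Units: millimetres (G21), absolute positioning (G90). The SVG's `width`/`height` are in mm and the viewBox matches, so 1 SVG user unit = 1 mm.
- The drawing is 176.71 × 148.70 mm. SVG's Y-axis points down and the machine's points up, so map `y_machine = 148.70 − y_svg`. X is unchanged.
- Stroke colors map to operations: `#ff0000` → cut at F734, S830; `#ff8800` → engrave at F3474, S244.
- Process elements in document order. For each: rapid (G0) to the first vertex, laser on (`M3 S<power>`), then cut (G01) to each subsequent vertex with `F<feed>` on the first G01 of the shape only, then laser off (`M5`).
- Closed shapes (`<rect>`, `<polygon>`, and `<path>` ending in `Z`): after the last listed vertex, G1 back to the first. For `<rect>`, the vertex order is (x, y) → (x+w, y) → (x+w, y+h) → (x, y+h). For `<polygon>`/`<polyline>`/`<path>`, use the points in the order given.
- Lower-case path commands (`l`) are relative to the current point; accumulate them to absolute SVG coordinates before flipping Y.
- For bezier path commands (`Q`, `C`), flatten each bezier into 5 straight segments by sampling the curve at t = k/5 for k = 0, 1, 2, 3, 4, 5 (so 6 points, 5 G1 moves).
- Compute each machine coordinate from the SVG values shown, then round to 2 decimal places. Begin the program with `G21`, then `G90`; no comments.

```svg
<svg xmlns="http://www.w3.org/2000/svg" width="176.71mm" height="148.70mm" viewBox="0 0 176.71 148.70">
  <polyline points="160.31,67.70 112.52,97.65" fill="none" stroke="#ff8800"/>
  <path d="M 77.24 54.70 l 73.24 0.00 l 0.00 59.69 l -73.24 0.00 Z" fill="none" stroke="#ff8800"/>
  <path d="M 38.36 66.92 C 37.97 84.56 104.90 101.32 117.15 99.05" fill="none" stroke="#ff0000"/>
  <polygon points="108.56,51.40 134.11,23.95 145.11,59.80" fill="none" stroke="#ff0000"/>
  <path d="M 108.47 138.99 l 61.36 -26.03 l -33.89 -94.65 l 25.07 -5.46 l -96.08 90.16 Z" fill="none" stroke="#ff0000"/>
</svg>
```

Since the viewBox matches the mm dimensions, user units are millimetres directly. The only transform is the Y-flip y_m = 148.70 − y_svg.

Shape 1 is a line segment drawn with `<polyline>`. Its stroke #ff8800 means engrave at S244, F3474. After flipping Y the toolpath is (160.31,81.00) → (112.52,51.05).

Shape 2 is a rectangle drawn with `<path>`. Its stroke #ff8800 means engrave at S244, F3474. After flipping Y the toolpath is (77.24,94.00) → (150.48,94.00) → (150.48,34.31) → (77.24,34.31) → (77.24,94.00), returning to the start.

Shape 3 is a cubic bezier drawn with `<path>`. Its stroke #ff0000 means cut at S830, F734. After flipping Y the toolpath is (38.36,81.78) → (45.23,71.45) → (62.40,62.20) → (84.01,54.90) → (104.21,50.43) → (117.15,49.65).

Shape 4 is a regular polygon drawn with `<polygon>`. Its stroke #ff0000 means cut at S830, F734. After flipping Y the toolpath is (108.56,97.30) → (134.11,124.75) → (145.11,88.90) → (108.56,97.30), returning to the start.

Shape 5 is a closed polygon drawn with `<path>`. Its stroke #ff0000 means cut at S830, F734. After flipping Y the toolpath is (108.47,9.71) → (169.83,35.74) → (135.94,130.39) → (161.01,135.85) → (64.93,45.69) → (108.47,9.71), returning to the start.

G21
G90
G0 X160.31 Y81.00
M3 S244
G01 X112.52 Y51.05 F3474
M5
G0 X77.24 Y94.00
M3 S244
G01 X150.48 Y94.00 F3474
G01 X150.48 Y34.31
G01 X77.24 Y34.31
G01 X77.24 Y94.00
M5
G0 X38.36 Y81.78
M3 S830
G01 X45.23 Y71.45 F734
G01 X62.40 Y62.20
G01 X84.01 Y54.90
G01 X104.21 Y50.43
G01 X117.15 Y49.65
M5
G0 X108.56 Y97.30
M3 S830
G01 X134.11 Y124.75 F734
G01 X145.11 Y88.90
G01 X108.56 Y97.30
M5
G0 X108.47 Y9.71
M3 S830
G01 X169.83 Y35.74 F734
G01 X135.94 Y130.39
G01 X161.01 Y135.85
G01 X64.93 Y45.69
G01 X108.47 Y9.71
M5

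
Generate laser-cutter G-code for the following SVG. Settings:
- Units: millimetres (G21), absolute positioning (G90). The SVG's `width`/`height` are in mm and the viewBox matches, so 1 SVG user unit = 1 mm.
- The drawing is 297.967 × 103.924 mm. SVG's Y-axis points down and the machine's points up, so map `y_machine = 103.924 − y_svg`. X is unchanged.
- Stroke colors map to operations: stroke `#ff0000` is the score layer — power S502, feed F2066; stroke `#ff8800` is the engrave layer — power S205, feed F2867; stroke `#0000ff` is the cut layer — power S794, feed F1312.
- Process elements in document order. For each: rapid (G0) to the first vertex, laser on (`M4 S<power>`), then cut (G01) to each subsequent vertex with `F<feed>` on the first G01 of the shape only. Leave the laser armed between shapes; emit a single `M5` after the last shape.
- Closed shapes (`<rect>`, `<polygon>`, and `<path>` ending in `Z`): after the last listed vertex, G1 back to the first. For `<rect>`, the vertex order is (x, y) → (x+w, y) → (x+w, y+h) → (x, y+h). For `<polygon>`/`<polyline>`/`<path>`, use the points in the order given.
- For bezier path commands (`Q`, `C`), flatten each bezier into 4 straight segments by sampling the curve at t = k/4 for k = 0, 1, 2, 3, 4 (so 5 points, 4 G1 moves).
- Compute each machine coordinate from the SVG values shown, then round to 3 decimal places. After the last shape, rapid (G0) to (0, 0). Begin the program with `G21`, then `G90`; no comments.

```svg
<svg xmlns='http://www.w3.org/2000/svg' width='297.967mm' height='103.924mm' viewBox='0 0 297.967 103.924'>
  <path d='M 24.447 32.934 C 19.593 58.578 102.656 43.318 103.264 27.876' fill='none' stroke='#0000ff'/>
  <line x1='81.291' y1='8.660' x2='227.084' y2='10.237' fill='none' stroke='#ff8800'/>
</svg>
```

Since the viewBox matches the mm dimensions, user units are millimetres directly. The only transform is the Y-flip y_m = 103.924 − y_svg.

Shape 1 is a cubic bezier drawn with `<path>`. Its stroke #0000ff means cut at S794, F1312. After flipping Y the toolpath is (24.447,70.990) → (34.629,58.790) → (61.807,58.112) → (90.010,65.137) → (103.264,76.048).

Shape 2 is a line segment drawn with `<line>`. Its stroke #ff8800 means engrave at S205, F2867. After flipping Y the toolpath is (81.291,95.264) → (227.084,93.687).

G21
G90
G0 X24.447 Y70.990
M4 S794
G01 X34.629 Y58.790 F1312
G01 X61.807 Y58.112
G01 X90.010 Y65.137
G01 X103.264 Y76.048
G0 X81.291 Y95.264
M4 S205
G01 X227.084 Y93.687 F2867
M5
G0 X0.000 Y0.000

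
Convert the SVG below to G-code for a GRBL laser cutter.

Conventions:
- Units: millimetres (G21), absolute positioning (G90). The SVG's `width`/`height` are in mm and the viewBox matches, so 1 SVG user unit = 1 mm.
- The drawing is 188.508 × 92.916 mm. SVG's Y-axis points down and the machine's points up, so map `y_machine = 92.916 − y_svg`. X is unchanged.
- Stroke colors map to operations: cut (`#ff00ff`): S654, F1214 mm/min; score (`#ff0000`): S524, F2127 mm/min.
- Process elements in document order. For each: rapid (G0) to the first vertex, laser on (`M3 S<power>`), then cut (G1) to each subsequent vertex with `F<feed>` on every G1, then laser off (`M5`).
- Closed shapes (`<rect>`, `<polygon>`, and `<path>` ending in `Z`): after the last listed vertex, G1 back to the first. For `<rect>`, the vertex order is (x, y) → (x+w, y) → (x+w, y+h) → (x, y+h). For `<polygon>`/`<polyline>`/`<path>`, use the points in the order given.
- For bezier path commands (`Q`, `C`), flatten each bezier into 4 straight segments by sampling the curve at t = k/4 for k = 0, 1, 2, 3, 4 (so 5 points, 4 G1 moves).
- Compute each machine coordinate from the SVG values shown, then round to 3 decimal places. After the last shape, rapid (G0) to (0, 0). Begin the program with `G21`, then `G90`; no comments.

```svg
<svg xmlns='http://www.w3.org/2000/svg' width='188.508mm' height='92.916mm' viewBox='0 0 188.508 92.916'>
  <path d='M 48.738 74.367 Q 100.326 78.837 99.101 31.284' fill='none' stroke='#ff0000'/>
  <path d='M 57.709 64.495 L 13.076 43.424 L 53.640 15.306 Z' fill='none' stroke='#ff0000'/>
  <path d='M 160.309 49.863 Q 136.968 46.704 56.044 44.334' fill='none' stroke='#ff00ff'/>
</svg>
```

1 u = 1 mm; y_m = 92.916 − y.

[1] `<path>` quadratic bezier, #ff0000→score S524 F2127: (48.738,18.549) → (71.231,19.565) → (87.123,27.085) → (96.413,41.107) → (99.101,61.632)

[2] `<path>` regular polygon, #ff0000→score S524 F2127: (57.709,28.421) → (13.076,49.492) → (53.640,77.610) → (57.709,28.421) (closed)

[3] `<path>` quadratic bezier, #ff00ff→cut S654 F1214: (160.309,43.053) → (145.040,44.583) → (122.572,46.015) → (92.907,47.348) → (56.044,48.582)

G21
G90
G0 X48.738 Y18.549
M3 S524
G1 X71.231 Y19.565 F2127
G1 X87.123 Y27.085 F2127
G1 X96.413 Y41.107 F2127
G1 X99.101 Y61.632 F2127
M5
G0 X57.709 Y28.421
M3 S524
G1 X13.076 Y49.492 F2127
G1 X53.640 Y77.610 F2127
G1 X57.709 Y28.421 F2127
M5
G0 X160.309 Y43.053
M3 S654
G1 X145.040 Y44.583 F1214
G1 X122.572 Y46.015 F1214
G1 X92.907 Y47.348 F1214
G1 X56.044 Y48.582 F1214
M5
G0 X0.000 Y0.000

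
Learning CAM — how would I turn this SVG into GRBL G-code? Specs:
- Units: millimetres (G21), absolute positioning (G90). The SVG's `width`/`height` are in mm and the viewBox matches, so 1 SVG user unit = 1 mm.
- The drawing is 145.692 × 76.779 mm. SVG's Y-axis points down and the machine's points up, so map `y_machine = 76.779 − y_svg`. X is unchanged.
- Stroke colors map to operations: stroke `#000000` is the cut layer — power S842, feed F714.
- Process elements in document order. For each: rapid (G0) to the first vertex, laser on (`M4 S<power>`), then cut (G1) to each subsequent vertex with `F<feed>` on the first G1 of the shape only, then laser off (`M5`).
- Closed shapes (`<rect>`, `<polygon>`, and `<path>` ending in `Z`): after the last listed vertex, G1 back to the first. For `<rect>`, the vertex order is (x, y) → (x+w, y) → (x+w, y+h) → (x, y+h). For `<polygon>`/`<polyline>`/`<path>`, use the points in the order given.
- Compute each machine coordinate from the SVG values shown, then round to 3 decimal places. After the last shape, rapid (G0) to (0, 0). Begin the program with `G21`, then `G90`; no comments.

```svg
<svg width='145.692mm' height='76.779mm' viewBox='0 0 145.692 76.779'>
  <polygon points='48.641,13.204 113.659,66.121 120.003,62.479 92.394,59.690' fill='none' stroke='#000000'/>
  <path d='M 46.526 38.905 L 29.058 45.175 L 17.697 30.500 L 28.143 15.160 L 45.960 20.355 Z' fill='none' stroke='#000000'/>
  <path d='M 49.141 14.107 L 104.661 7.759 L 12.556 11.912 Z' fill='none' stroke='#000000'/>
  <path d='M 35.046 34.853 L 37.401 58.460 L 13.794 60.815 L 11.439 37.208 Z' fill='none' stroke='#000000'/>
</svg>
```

G21
G90
G0 X48.641 Y63.575
M4 S842
G1 X113.659 Y10.658 F714
G1 X120.003 Y14.300
G1 X92.394 Y17.089
G1 X48.641 Y63.575
M5
G0 X46.526 Y37.874
M4 S842
G1 X29.058 Y31.604 F714
G1 X17.697 Y46.279
G1 X28.143 Y61.619
G1 X45.960 Y56.424
G1 X46.526 Y37.874
M5
G0 X49.141 Y62.672
M4 S842
G1 X104.661 Y69.020 F714
G1 X12.556 Y64.867
G1 X49.141 Y62.672
M5
G0 X35.046 Y41.926
M4 S842
G1 X37.401 Y18.319 F714
G1 X13.794 Y15.964
G1 X11.439 Y39.571
G1 X35.046 Y41.926
M5
G0 X0.000 Y0.000

Since the viewBox matches the mm dimensions, user units are millimetres directly. The only transform is the Y-flip y_m = 76.779 − y_svg.

Shape 1 is a closed polygon drawn with `<polygon>`. Its stroke #000000 means cut at S842, F714. After flipping Y the toolpath is (48.641,63.575) → (113.659,10.658) → (120.003,14.300) → (92.394,17.089) → (48.641,63.575), returning to the start.

Shape 2 is a regular polygon drawn with `<path>`. Its stroke #000000 means cut at S842, F714. After flipping Y the toolpath is (46.526,37.874) → (29.058,31.604) → (17.697,46.279) → (28.143,61.619) → (45.960,56.424) → (46.526,37.874), returning to the start.

Shape 3 is a closed polygon drawn with `<path>`. Its stroke #000000 means cut at S842, F714. After flipping Y the toolpath is (49.141,62.672) → (104.661,69.020) → (12.556,64.867) → (49.141,62.672), returning to the start.

Shape 4 is a regular polygon drawn with `<path>`. Its stroke #000000 means cut at S842, F714. After flipping Y the toolpath is (35.046,41.926) → (37.401,18.319) → (13.794,15.964) → (11.439,39.571) → (35.046,41.926), returning to the start.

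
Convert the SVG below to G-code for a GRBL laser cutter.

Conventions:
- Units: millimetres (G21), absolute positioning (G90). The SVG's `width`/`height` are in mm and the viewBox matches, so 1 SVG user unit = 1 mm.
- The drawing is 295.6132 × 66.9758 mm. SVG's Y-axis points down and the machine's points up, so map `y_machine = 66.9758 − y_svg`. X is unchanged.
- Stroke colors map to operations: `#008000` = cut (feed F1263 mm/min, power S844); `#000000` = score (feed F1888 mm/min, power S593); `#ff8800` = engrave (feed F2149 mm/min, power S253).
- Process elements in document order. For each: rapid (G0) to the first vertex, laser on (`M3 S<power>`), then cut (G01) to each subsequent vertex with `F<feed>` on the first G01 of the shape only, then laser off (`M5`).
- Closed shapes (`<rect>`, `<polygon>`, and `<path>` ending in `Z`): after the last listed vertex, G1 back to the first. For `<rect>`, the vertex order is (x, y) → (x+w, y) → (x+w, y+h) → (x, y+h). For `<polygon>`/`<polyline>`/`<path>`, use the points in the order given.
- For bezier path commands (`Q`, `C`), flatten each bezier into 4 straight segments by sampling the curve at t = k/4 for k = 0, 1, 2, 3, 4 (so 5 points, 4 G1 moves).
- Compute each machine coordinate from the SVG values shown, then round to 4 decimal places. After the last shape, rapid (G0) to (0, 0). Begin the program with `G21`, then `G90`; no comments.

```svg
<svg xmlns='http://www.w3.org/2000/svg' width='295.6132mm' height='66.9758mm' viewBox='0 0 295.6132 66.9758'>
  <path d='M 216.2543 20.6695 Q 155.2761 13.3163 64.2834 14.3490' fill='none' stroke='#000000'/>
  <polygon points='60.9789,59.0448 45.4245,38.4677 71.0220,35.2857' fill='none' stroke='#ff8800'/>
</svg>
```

1 u = 1 mm; y_m = 66.9758 − y.

[1] `<path>` quadratic bezier, #000000→score S593 F1888: (216.2543,46.3063) → (183.8893,49.4588) → (147.7725,51.5630) → (107.9038,52.6190) → (64.2834,52.6268)

[2] `<polygon>` regular polygon, #ff8800→engrave S253 F2149: (60.9789,7.9310) → (45.4245,28.5081) → (71.0220,31.6901) → (60.9789,7.9310) (closed)

G21
G90
G0 X216.2543 Y46.3063
M3 S593
G01 X183.8893 Y49.4588 F1888
G01 X147.7725 Y51.5630
G01 X107.9038 Y52.6190
G01 X64.2834 Y52.6268
M5
G0 X60.9789 Y7.9310
M3 S253
G01 X45.4245 Y28.5081 F2149
G01 X71.0220 Y31.6901
G01 X60.9789 Y7.9310
M5
G0 X0.0000 Y0.0000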